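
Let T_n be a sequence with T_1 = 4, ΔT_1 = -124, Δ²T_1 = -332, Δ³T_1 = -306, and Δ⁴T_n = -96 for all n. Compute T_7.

-13280

Build the table forward from the leading diagonal:
D4: -96  -96  -96  -96  -96  -96  -96
D3: -306  -402  -498  -594  -690  -786  -882
D2: -332  -638  -1040  -1538  -2132  -2822  -3608
D1: -124  -456  -1094  -2134  -3672  -5804  -8626
T: 4  -120  -576  -1670  -3804  -7476  -13280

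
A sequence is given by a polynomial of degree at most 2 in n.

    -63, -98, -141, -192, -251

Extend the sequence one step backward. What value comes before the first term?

-36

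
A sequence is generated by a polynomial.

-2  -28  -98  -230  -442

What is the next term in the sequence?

-752

First differences: -26 , -70 , -132 , -212
Second differences: -44 , -62 , -80
Third differences: -18 , -18
Constant third difference = -18, so extend:
-80 − 18 = -98;  -212 − 98 = -310;  -442 − 310 = -752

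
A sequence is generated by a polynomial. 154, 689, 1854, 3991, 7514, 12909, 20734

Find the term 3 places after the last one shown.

65449

First differences: 535, 1165, 2137, 3523, 5395, 7825
Second differences: 630, 972, 1386, 1872, 2430
Third differences: 342, 414, 486, 558
Fourth differences: 72, 72, 72
Fourth differences constant at 72.
558 + 72 = 630;  2430 + 630 = 3060;  7825 + 3060 = 10885;  20734 + 10885 = 31619
630 + 72 = 702;  3060 + 702 = 3762;  10885 + 3762 = 14647;  31619 + 14647 = 46266
702 + 72 = 774;  3762 + 774 = 4536;  14647 + 4536 = 19183;  46266 + 19183 = 65449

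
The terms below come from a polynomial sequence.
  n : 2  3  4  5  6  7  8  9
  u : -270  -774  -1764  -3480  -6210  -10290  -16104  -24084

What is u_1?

-60

-504, -990, -1716, -2730, -4080, -5814, -7980
-486, -726, -1014, -1350, -1734, -2166
-240, -288, -336, -384, -432
-48, -48, -48, -48
The fourth differences are constant at -48.
Work back: -240 + 48 = -192;  -486 + 192 = -294;  -504 + 294 = -210;  -270 + 210 = -60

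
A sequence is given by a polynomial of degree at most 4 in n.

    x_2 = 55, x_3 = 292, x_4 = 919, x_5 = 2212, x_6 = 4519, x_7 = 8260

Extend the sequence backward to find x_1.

D1: 237  627  1293  2307  3741
D2: 390  666  1014  1434
D3: 276  348  420
D4: 72  72
The fourth differences are constant at 72.
Work back: 276 − 72 = 204;  390 − 204 = 186;  237 − 186 = 51;  55 − 51 = 4

4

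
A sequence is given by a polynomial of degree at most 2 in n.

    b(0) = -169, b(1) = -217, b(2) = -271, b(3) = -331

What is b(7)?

-631

D1: -48, -54, -60
D2: -6, -6
Constant second difference = -6, so extend:
-60 − 6 = -66;  -331 − 66 = -397
-66 − 6 = -72;  -397 − 72 = -469
-72 − 6 = -78;  -469 − 78 = -547
-78 − 6 = -84;  -547 − 84 = -631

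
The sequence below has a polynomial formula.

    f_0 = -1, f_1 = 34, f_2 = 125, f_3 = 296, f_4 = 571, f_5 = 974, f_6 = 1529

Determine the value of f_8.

D1: 35, 91, 171, 275, 403, 555
D2: 56, 80, 104, 128, 152
D3: 24, 24, 24, 24
Third differences constant at 24.
152 + 24 = 176;  555 + 176 = 731;  1529 + 731 = 2260
176 + 24 = 200;  731 + 200 = 931;  2260 + 931 = 3191

3191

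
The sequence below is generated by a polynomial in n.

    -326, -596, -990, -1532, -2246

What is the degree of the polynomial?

3

-270, -394, -542, -714
-124, -148, -172
-24, -24
The third differences are constant, so the polynomial has degree 3.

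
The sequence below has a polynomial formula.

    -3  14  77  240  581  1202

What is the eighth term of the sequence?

17  63  163  341  621
46  100  178  280
54  78  102
24  24
Fourth differences constant at 24.
102 + 24 = 126;  280 + 126 = 406;  621 + 406 = 1027;  1202 + 1027 = 2229
126 + 24 = 150;  406 + 150 = 556;  1027 + 556 = 1583;  2229 + 1583 = 3812

3812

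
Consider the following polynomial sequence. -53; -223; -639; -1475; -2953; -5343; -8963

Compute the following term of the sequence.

-14179

-170, -416, -836, -1478, -2390, -3620
-246, -420, -642, -912, -1230
-174, -222, -270, -318
-48, -48, -48
Fourth differences constant at -48.
-318 − 48 = -366;  -1230 − 366 = -1596;  -3620 − 1596 = -5216;  -8963 − 5216 = -14179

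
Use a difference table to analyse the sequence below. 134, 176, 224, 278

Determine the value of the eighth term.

554

Δ: 42, 48, 54
Δ²: 6, 6
Second differences constant at 6.
54 + 6 = 60;  278 + 60 = 338
60 + 6 = 66;  338 + 66 = 404
66 + 6 = 72;  404 + 72 = 476
72 + 6 = 78;  476 + 78 = 554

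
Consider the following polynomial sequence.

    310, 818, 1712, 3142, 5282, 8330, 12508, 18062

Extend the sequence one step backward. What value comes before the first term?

62

Δ: 508  894  1430  2140  3048  4178  5554
Δ²: 386  536  710  908  1130  1376
Δ³: 150  174  198  222  246
Δ⁴: 24  24  24  24
The fourth differences are constant at 24.
Work back: 150 − 24 = 126;  386 − 126 = 260;  508 − 260 = 248;  310 − 248 = 62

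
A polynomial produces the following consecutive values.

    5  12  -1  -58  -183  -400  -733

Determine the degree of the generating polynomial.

3

First differences: 7, -13, -57, -125, -217, -333
Second differences: -20, -44, -68, -92, -116
Third differences: -24, -24, -24, -24
The third differences are constant, so the polynomial has degree 3.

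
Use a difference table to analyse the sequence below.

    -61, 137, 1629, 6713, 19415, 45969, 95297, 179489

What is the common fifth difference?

480

First differences: 198, 1492, 5084, 12702, 26554, 49328, 84192
Second differences: 1294, 3592, 7618, 13852, 22774, 34864
Third differences: 2298, 4026, 6234, 8922, 12090
Fourth differences: 1728, 2208, 2688, 3168
Fifth differences: 480, 480, 480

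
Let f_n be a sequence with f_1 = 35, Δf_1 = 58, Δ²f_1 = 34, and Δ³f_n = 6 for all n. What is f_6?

725

Build the table forward from the leading diagonal:
Δ³: 6  6  6  6  6  6
Δ²: 34  40  46  52  58  64
Δ: 58  92  132  178  230  288
f: 35  93  185  317  495  725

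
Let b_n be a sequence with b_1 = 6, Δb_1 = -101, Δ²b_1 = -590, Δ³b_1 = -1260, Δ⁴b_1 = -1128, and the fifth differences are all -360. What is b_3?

-786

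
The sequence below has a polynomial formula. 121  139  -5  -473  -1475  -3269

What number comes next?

Δ: 18 , -144 , -468 , -1002 , -1794
Δ²: -162 , -324 , -534 , -792
Δ³: -162 , -210 , -258
Δ⁴: -48 , -48
Constant fourth difference = -48, so extend:
-258 − 48 = -306;  -792 − 306 = -1098;  -1794 − 1098 = -2892;  -3269 − 2892 = -6161

-6161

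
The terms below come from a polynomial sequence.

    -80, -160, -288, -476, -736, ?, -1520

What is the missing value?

-1080

Using the first 5 terms:
Δ: -80, -128, -188, -260
Δ²: -48, -60, -72
Δ³: -12, -12
Constant third difference = -12.
Extend forward: -72 − 12 = -84;  -260 − 84 = -344;  -736 − 344 = -1080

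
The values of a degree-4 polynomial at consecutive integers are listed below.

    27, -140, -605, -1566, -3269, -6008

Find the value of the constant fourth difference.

First differences: -167, -465, -961, -1703, -2739
Second differences: -298, -496, -742, -1036
Third differences: -198, -246, -294
Fourth differences: -48, -48

-48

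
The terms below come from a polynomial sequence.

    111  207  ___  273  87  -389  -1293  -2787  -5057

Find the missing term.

283

Using the last 6 terms:
Δ: -186, -476, -904, -1494, -2270
Δ²: -290, -428, -590, -776
Δ³: -138, -162, -186
Δ⁴: -24, -24
Constant fourth difference = -24.
Extend backward: -138 + 24 = -114;  -290 + 114 = -176;  -186 + 176 = -10;  273 + 10 = 283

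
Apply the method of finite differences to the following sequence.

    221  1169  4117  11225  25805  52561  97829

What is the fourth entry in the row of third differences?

6336

Δ: 948, 2948, 7108, 14580, 26756, 45268
Δ²: 2000, 4160, 7472, 12176, 18512
Δ³: 2160, 3312, 4704, 6336
Δ⁴: 1152, 1392, 1632
Δ⁵: 240, 240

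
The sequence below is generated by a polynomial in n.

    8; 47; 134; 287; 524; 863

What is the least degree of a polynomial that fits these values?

First differences: 39, 87, 153, 237, 339
Second differences: 48, 66, 84, 102
Third differences: 18, 18, 18
The third differences are constant, so the polynomial has degree 3.

3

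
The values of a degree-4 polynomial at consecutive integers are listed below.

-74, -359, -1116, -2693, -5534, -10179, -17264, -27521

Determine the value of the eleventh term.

-285, -757, -1577, -2841, -4645, -7085, -10257
-472, -820, -1264, -1804, -2440, -3172
-348, -444, -540, -636, -732
-96, -96, -96, -96
The fourth differences are constant (-96).
-732 − 96 = -828;  -3172 − 828 = -4000;  -10257 − 4000 = -14257;  -27521 − 14257 = -41778
-828 − 96 = -924;  -4000 − 924 = -4924;  -14257 − 4924 = -19181;  -41778 − 19181 = -60959
-924 − 96 = -1020;  -4924 − 1020 = -5944;  -19181 − 5944 = -25125;  -60959 − 25125 = -86084

-86084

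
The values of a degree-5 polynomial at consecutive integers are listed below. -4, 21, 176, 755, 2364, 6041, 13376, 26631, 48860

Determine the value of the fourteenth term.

472065

First differences: 25  155  579  1609  3677  7335  13255  22229
Second differences: 130  424  1030  2068  3658  5920  8974
Third differences: 294  606  1038  1590  2262  3054
Fourth differences: 312  432  552  672  792
Fifth differences: 120  120  120  120
The fifth differences are constant (120).
792 + 120 = 912;  3054 + 912 = 3966;  8974 + 3966 = 12940;  22229 + 12940 = 35169;  48860 + 35169 = 84029
912 + 120 = 1032;  3966 + 1032 = 4998;  12940 + 4998 = 17938;  35169 + 17938 = 53107;  84029 + 53107 = 137136
1032 + 120 = 1152;  4998 + 1152 = 6150;  17938 + 6150 = 24088;  53107 + 24088 = 77195;  137136 + 77195 = 214331
1152 + 120 = 1272;  6150 + 1272 = 7422;  24088 + 7422 = 31510;  77195 + 31510 = 108705;  214331 + 108705 = 323036
1272 + 120 = 1392;  7422 + 1392 = 8814;  31510 + 8814 = 40324;  108705 + 40324 = 149029;  323036 + 149029 = 472065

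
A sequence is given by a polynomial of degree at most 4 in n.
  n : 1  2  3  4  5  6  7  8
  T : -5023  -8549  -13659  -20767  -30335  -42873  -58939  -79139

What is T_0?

Δ: -3526, -5110, -7108, -9568, -12538, -16066, -20200
Δ²: -1584, -1998, -2460, -2970, -3528, -4134
Δ³: -414, -462, -510, -558, -606
Δ⁴: -48, -48, -48, -48
The fourth differences are constant at -48.
Work back: -414 + 48 = -366;  -1584 + 366 = -1218;  -3526 + 1218 = -2308;  -5023 + 2308 = -2715

-2715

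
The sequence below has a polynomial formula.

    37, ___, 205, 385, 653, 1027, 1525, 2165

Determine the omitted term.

95

Using the last 6 terms:
D1: 180  268  374  498  640
D2: 88  106  124  142
D3: 18  18  18
Constant third difference = 18.
Extend backward: 88 − 18 = 70;  180 − 70 = 110;  205 − 110 = 95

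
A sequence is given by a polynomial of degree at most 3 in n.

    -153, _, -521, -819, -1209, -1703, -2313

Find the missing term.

Using the last 5 terms:
First differences: -298, -390, -494, -610
Second differences: -92, -104, -116
Third differences: -12, -12
Constant third difference = -12.
Extend backward: -92 + 12 = -80;  -298 + 80 = -218;  -521 + 218 = -303

-303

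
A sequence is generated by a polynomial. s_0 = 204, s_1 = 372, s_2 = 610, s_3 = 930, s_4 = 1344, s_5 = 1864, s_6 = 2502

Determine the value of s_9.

5244

First differences: 168  238  320  414  520  638
Second differences: 70  82  94  106  118
Third differences: 12  12  12  12
Constant third difference = 12, so extend:
118 + 12 = 130;  638 + 130 = 768;  2502 + 768 = 3270
130 + 12 = 142;  768 + 142 = 910;  3270 + 910 = 4180
142 + 12 = 154;  910 + 154 = 1064;  4180 + 1064 = 5244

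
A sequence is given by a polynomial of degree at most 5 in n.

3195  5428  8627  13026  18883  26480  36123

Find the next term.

First differences: 2233  3199  4399  5857  7597  9643
Second differences: 966  1200  1458  1740  2046
Third differences: 234  258  282  306
Fourth differences: 24  24  24
Constant fourth difference = 24, so extend:
306 + 24 = 330;  2046 + 330 = 2376;  9643 + 2376 = 12019;  36123 + 12019 = 48142

48142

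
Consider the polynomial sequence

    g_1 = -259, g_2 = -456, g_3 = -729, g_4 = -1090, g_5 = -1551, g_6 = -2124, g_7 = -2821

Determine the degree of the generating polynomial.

3

D1: -197, -273, -361, -461, -573, -697
D2: -76, -88, -100, -112, -124
D3: -12, -12, -12, -12
The third differences are constant, so the polynomial has degree 3.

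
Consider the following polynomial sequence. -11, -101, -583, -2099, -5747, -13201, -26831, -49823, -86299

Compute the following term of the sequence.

-141437

First differences: -90, -482, -1516, -3648, -7454, -13630, -22992, -36476
Second differences: -392, -1034, -2132, -3806, -6176, -9362, -13484
Third differences: -642, -1098, -1674, -2370, -3186, -4122
Fourth differences: -456, -576, -696, -816, -936
Fifth differences: -120, -120, -120, -120
Constant fifth difference = -120, so extend:
-936 − 120 = -1056;  -4122 − 1056 = -5178;  -13484 − 5178 = -18662;  -36476 − 18662 = -55138;  -86299 − 55138 = -141437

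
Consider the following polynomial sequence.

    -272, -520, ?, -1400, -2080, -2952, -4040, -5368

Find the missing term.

-888

Using the last 5 terms:
-680  -872  -1088  -1328
-192  -216  -240
-24  -24
Constant third difference = -24.
Extend backward: -192 + 24 = -168;  -680 + 168 = -512;  -1400 + 512 = -888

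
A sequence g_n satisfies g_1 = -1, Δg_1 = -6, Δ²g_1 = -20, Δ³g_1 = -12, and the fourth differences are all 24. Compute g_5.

Build the table forward from the leading diagonal:
D4: 24, 24, 24, 24, 24
D3: -12, 12, 36, 60, 84
D2: -20, -32, -20, 16, 76
D1: -6, -26, -58, -78, -62
g: -1, -7, -33, -91, -169

-169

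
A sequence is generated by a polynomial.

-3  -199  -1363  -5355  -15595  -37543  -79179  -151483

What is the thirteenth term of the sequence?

-1627803

D1: -196  -1164  -3992  -10240  -21948  -41636  -72304
D2: -968  -2828  -6248  -11708  -19688  -30668
D3: -1860  -3420  -5460  -7980  -10980
D4: -1560  -2040  -2520  -3000
D5: -480  -480  -480
Fifth differences constant at -480.
-3000 − 480 = -3480;  -10980 − 3480 = -14460;  -30668 − 14460 = -45128;  -72304 − 45128 = -117432;  -151483 − 117432 = -268915
-3480 − 480 = -3960;  -14460 − 3960 = -18420;  -45128 − 18420 = -63548;  -117432 − 63548 = -180980;  -268915 − 180980 = -449895
-3960 − 480 = -4440;  -18420 − 4440 = -22860;  -63548 − 22860 = -86408;  -180980 − 86408 = -267388;  -449895 − 267388 = -717283
-4440 − 480 = -4920;  -22860 − 4920 = -27780;  -86408 − 27780 = -114188;  -267388 − 114188 = -381576;  -717283 − 381576 = -1098859
-4920 − 480 = -5400;  -27780 − 5400 = -33180;  -114188 − 33180 = -147368;  -381576 − 147368 = -528944;  -1098859 − 528944 = -1627803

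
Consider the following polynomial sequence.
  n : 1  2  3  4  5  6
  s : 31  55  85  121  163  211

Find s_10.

Δ: 24, 30, 36, 42, 48
Δ²: 6, 6, 6, 6
Constant second difference = 6, so extend:
48 + 6 = 54;  211 + 54 = 265
54 + 6 = 60;  265 + 60 = 325
60 + 6 = 66;  325 + 66 = 391
66 + 6 = 72;  391 + 72 = 463

463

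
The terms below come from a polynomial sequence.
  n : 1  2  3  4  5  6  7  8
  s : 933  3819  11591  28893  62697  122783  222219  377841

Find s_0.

137

First differences: 2886  7772  17302  33804  60086  99436  155622
Second differences: 4886  9530  16502  26282  39350  56186
Third differences: 4644  6972  9780  13068  16836
Fourth differences: 2328  2808  3288  3768
Fifth differences: 480  480  480
The fifth differences are constant at 480.
Work back: 2328 − 480 = 1848;  4644 − 1848 = 2796;  4886 − 2796 = 2090;  2886 − 2090 = 796;  933 − 796 = 137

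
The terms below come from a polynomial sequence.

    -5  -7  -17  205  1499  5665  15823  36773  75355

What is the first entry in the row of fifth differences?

360

D1: -2, -10, 222, 1294, 4166, 10158, 20950, 38582
D2: -8, 232, 1072, 2872, 5992, 10792, 17632
D3: 240, 840, 1800, 3120, 4800, 6840
D4: 600, 960, 1320, 1680, 2040
D5: 360, 360, 360, 360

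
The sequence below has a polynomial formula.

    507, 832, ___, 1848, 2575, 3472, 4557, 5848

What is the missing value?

Using the last 5 terms:
D1: 727, 897, 1085, 1291
D2: 170, 188, 206
D3: 18, 18
Constant third difference = 18.
Extend backward: 170 − 18 = 152;  727 − 152 = 575;  1848 − 575 = 1273

1273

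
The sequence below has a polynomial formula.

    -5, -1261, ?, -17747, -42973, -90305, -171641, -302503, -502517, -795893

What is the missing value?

Using the last 7 terms:
D1: -25226, -47332, -81336, -130862, -200014, -293376
D2: -22106, -34004, -49526, -69152, -93362
D3: -11898, -15522, -19626, -24210
D4: -3624, -4104, -4584
D5: -480, -480
Constant fifth difference = -480.
Extend backward: -3624 + 480 = -3144;  -11898 + 3144 = -8754;  -22106 + 8754 = -13352;  -25226 + 13352 = -11874;  -17747 + 11874 = -5873

-5873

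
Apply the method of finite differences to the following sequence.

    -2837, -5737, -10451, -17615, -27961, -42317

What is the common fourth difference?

Δ: -2900, -4714, -7164, -10346, -14356
Δ²: -1814, -2450, -3182, -4010
Δ³: -636, -732, -828
Δ⁴: -96, -96

-96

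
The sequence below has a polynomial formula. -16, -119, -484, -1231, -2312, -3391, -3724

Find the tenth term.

15833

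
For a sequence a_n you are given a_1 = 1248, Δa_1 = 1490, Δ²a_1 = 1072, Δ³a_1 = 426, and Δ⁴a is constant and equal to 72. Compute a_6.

Build the table forward from the leading diagonal:
Δ⁴: 72, 72, 72, 72, 72, 72
Δ³: 426, 498, 570, 642, 714, 786
Δ²: 1072, 1498, 1996, 2566, 3208, 3922
Δ: 1490, 2562, 4060, 6056, 8622, 11830
a: 1248, 2738, 5300, 9360, 15416, 24038

24038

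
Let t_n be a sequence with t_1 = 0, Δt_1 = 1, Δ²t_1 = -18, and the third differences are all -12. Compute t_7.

-504

Build the table forward from the leading diagonal:
Δ³: -12, -12, -12, -12, -12, -12, -12
Δ²: -18, -30, -42, -54, -66, -78, -90
Δ: 1, -17, -47, -89, -143, -209, -287
t: 0, 1, -16, -63, -152, -295, -504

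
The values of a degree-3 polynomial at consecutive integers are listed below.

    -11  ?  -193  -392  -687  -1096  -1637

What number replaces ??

-72

Using the last 5 terms:
-199, -295, -409, -541
-96, -114, -132
-18, -18
Constant third difference = -18.
Extend backward: -96 + 18 = -78;  -199 + 78 = -121;  -193 + 121 = -72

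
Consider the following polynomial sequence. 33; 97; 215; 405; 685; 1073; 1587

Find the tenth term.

4065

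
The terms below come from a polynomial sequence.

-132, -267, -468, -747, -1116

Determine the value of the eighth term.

Δ: -135, -201, -279, -369
Δ²: -66, -78, -90
Δ³: -12, -12
The third differences are constant (-12).
-90 − 12 = -102;  -369 − 102 = -471;  -1116 − 471 = -1587
-102 − 12 = -114;  -471 − 114 = -585;  -1587 − 585 = -2172
-114 − 12 = -126;  -585 − 126 = -711;  -2172 − 711 = -2883

-2883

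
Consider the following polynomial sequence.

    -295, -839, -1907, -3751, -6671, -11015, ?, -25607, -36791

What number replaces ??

-17179

Using the first 6 terms:
D1: -544  -1068  -1844  -2920  -4344
D2: -524  -776  -1076  -1424
D3: -252  -300  -348
D4: -48  -48
Constant fourth difference = -48.
Extend forward: -348 − 48 = -396;  -1424 − 396 = -1820;  -4344 − 1820 = -6164;  -11015 − 6164 = -17179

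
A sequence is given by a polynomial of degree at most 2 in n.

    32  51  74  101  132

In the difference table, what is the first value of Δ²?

4

D1: 19, 23, 27, 31
D2: 4, 4, 4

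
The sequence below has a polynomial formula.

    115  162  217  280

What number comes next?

47  55  63
8  8
Constant second difference = 8, so extend:
63 + 8 = 71;  280 + 71 = 351

351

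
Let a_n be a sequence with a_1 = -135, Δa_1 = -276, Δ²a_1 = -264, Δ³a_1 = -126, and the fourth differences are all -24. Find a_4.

Build the table forward from the leading diagonal:
Fourth differences: -24  -24  -24  -24
Third differences: -126  -150  -174  -198
Second differences: -264  -390  -540  -714
First differences: -276  -540  -930  -1470
a: -135  -411  -951  -1881

-1881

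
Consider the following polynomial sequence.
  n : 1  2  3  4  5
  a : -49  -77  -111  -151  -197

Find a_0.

-27

D1: -28, -34, -40, -46
D2: -6, -6, -6
The second differences are constant at -6.
Work back: -28 + 6 = -22;  -49 + 22 = -27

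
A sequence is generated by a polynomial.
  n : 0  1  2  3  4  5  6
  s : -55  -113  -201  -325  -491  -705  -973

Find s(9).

-2161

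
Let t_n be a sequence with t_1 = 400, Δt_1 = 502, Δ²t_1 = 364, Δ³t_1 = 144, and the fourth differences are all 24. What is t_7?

12112

Build the table forward from the leading diagonal:
D4: 24, 24, 24, 24, 24, 24, 24
D3: 144, 168, 192, 216, 240, 264, 288
D2: 364, 508, 676, 868, 1084, 1324, 1588
D1: 502, 866, 1374, 2050, 2918, 4002, 5326
t: 400, 902, 1768, 3142, 5192, 8110, 12112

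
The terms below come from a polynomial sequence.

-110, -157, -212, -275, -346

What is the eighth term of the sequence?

-607

Δ: -47  -55  -63  -71
Δ²: -8  -8  -8
Second differences constant at -8.
-71 − 8 = -79;  -346 − 79 = -425
-79 − 8 = -87;  -425 − 87 = -512
-87 − 8 = -95;  -512 − 95 = -607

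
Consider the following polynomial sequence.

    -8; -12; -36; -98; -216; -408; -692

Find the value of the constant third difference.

-18

Δ: -4, -24, -62, -118, -192, -284
Δ²: -20, -38, -56, -74, -92
Δ³: -18, -18, -18, -18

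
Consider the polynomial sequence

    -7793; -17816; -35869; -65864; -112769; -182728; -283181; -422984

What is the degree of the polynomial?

5

-10023, -18053, -29995, -46905, -69959, -100453, -139803
-8030, -11942, -16910, -23054, -30494, -39350
-3912, -4968, -6144, -7440, -8856
-1056, -1176, -1296, -1416
-120, -120, -120
The fifth differences are constant, so the polynomial has degree 5.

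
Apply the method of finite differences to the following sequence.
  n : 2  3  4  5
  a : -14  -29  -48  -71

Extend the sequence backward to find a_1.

Δ: -15  -19  -23
Δ²: -4  -4
The second differences are constant at -4.
Work back: -15 + 4 = -11;  -14 + 11 = -3

-3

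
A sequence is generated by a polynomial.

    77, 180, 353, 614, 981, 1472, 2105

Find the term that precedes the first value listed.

First differences: 103  173  261  367  491  633
Second differences: 70  88  106  124  142
Third differences: 18  18  18  18
The third differences are constant at 18.
Work back: 70 − 18 = 52;  103 − 52 = 51;  77 − 51 = 26

26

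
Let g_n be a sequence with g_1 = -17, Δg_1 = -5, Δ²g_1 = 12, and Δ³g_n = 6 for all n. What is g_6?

138

Build the table forward from the leading diagonal:
Δ³: 6, 6, 6, 6, 6, 6
Δ²: 12, 18, 24, 30, 36, 42
Δ: -5, 7, 25, 49, 79, 115
g: -17, -22, -15, 10, 59, 138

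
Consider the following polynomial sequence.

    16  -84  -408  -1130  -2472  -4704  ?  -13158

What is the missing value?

-8144

Using the first 6 terms:
Δ: -100  -324  -722  -1342  -2232
Δ²: -224  -398  -620  -890
Δ³: -174  -222  -270
Δ⁴: -48  -48
Constant fourth difference = -48.
Extend forward: -270 − 48 = -318;  -890 − 318 = -1208;  -2232 − 1208 = -3440;  -4704 − 3440 = -8144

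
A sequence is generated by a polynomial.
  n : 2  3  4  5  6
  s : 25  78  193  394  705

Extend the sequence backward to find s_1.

53, 115, 201, 311
62, 86, 110
24, 24
The third differences are constant at 24.
Work back: 62 − 24 = 38;  53 − 38 = 15;  25 − 15 = 10

10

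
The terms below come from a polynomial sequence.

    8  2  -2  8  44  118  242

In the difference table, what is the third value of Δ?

Δ: -6, -4, 10, 36, 74, 124
Δ²: 2, 14, 26, 38, 50
Δ³: 12, 12, 12, 12

10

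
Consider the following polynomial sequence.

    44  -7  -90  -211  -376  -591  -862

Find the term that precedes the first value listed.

-51  -83  -121  -165  -215  -271
-32  -38  -44  -50  -56
-6  -6  -6  -6
The third differences are constant at -6.
Work back: -32 + 6 = -26;  -51 + 26 = -25;  44 + 25 = 69

69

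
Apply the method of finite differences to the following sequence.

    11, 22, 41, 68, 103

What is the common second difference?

8

Δ: 11, 19, 27, 35
Δ²: 8, 8, 8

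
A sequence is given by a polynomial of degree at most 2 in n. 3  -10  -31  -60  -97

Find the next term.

D1: -13, -21, -29, -37
D2: -8, -8, -8
Constant second difference = -8, so extend:
-37 − 8 = -45;  -97 − 45 = -142

-142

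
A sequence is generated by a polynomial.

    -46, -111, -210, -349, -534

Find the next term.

D1: -65, -99, -139, -185
D2: -34, -40, -46
D3: -6, -6
Third differences constant at -6.
-46 − 6 = -52;  -185 − 52 = -237;  -534 − 237 = -771

-771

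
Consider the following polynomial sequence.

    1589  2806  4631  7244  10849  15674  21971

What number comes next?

30016

Δ: 1217, 1825, 2613, 3605, 4825, 6297
Δ²: 608, 788, 992, 1220, 1472
Δ³: 180, 204, 228, 252
Δ⁴: 24, 24, 24
The fourth differences are constant (24).
252 + 24 = 276;  1472 + 276 = 1748;  6297 + 1748 = 8045;  21971 + 8045 = 30016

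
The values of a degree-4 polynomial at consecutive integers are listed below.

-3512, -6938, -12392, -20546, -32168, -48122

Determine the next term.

-69368

First differences: -3426, -5454, -8154, -11622, -15954
Second differences: -2028, -2700, -3468, -4332
Third differences: -672, -768, -864
Fourth differences: -96, -96
Constant fourth difference = -96, so extend:
-864 − 96 = -960;  -4332 − 960 = -5292;  -15954 − 5292 = -21246;  -48122 − 21246 = -69368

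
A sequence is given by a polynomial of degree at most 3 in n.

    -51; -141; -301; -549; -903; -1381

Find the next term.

-2001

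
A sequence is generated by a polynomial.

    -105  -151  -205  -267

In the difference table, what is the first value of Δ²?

-8

Δ: -46, -54, -62
Δ²: -8, -8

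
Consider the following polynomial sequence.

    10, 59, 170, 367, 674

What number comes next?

1115

D1: 49, 111, 197, 307
D2: 62, 86, 110
D3: 24, 24
The third differences are constant (24).
110 + 24 = 134;  307 + 134 = 441;  674 + 441 = 1115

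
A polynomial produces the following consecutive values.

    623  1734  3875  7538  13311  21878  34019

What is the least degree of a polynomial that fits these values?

1111, 2141, 3663, 5773, 8567, 12141
1030, 1522, 2110, 2794, 3574
492, 588, 684, 780
96, 96, 96
The fourth differences are constant, so the polynomial has degree 4.

4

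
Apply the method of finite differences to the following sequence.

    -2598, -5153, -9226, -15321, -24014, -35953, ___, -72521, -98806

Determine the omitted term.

-51858

Using the first 6 terms:
D1: -2555  -4073  -6095  -8693  -11939
D2: -1518  -2022  -2598  -3246
D3: -504  -576  -648
D4: -72  -72
Constant fourth difference = -72.
Extend forward: -648 − 72 = -720;  -3246 − 720 = -3966;  -11939 − 3966 = -15905;  -35953 − 15905 = -51858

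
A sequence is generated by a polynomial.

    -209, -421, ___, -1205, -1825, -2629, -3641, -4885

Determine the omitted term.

Using the last 5 terms:
D1: -620, -804, -1012, -1244
D2: -184, -208, -232
D3: -24, -24
Constant third difference = -24.
Extend backward: -184 + 24 = -160;  -620 + 160 = -460;  -1205 + 460 = -745

-745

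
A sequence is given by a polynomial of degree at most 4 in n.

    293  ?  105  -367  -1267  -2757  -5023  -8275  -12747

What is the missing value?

Using the last 7 terms:
Δ: -472  -900  -1490  -2266  -3252  -4472
Δ²: -428  -590  -776  -986  -1220
Δ³: -162  -186  -210  -234
Δ⁴: -24  -24  -24
Constant fourth difference = -24.
Extend backward: -162 + 24 = -138;  -428 + 138 = -290;  -472 + 290 = -182;  105 + 182 = 287

287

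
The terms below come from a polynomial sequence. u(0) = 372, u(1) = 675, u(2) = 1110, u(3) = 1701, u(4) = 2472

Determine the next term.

3447

Δ: 303, 435, 591, 771
Δ²: 132, 156, 180
Δ³: 24, 24
Constant third difference = 24, so extend:
180 + 24 = 204;  771 + 204 = 975;  2472 + 975 = 3447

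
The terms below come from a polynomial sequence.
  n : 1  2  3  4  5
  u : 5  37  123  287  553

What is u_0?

3

D1: 32  86  164  266
D2: 54  78  102
D3: 24  24
The third differences are constant at 24.
Work back: 54 − 24 = 30;  32 − 30 = 2;  5 − 2 = 3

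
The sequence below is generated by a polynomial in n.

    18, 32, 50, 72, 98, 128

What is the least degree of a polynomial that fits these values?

2

Δ: 14, 18, 22, 26, 30
Δ²: 4, 4, 4, 4
The second differences are constant, so the polynomial has degree 2.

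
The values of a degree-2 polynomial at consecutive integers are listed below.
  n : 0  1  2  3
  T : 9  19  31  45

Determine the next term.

10 , 12 , 14
2 , 2
The second differences are constant (2).
14 + 2 = 16;  45 + 16 = 61

61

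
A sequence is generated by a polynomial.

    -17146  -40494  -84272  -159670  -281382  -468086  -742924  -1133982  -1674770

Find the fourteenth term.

-8237670

Δ: -23348  -43778  -75398  -121712  -186704  -274838  -391058  -540788
Δ²: -20430  -31620  -46314  -64992  -88134  -116220  -149730
Δ³: -11190  -14694  -18678  -23142  -28086  -33510
Δ⁴: -3504  -3984  -4464  -4944  -5424
Δ⁵: -480  -480  -480  -480
Constant fifth difference = -480, so extend:
-5424 − 480 = -5904;  -33510 − 5904 = -39414;  -149730 − 39414 = -189144;  -540788 − 189144 = -729932;  -1674770 − 729932 = -2404702
-5904 − 480 = -6384;  -39414 − 6384 = -45798;  -189144 − 45798 = -234942;  -729932 − 234942 = -964874;  -2404702 − 964874 = -3369576
-6384 − 480 = -6864;  -45798 − 6864 = -52662;  -234942 − 52662 = -287604;  -964874 − 287604 = -1252478;  -3369576 − 1252478 = -4622054
-6864 − 480 = -7344;  -52662 − 7344 = -60006;  -287604 − 60006 = -347610;  -1252478 − 347610 = -1600088;  -4622054 − 1600088 = -6222142
-7344 − 480 = -7824;  -60006 − 7824 = -67830;  -347610 − 67830 = -415440;  -1600088 − 415440 = -2015528;  -6222142 − 2015528 = -8237670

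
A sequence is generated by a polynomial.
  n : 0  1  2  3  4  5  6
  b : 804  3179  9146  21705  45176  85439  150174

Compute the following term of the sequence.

2375 , 5967 , 12559 , 23471 , 40263 , 64735
3592 , 6592 , 10912 , 16792 , 24472
3000 , 4320 , 5880 , 7680
1320 , 1560 , 1800
240 , 240
Constant fifth difference = 240, so extend:
1800 + 240 = 2040;  7680 + 2040 = 9720;  24472 + 9720 = 34192;  64735 + 34192 = 98927;  150174 + 98927 = 249101

249101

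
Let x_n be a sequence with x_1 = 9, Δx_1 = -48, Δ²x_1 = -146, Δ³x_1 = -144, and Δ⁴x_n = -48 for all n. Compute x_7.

Build the table forward from the leading diagonal:
Fourth differences: -48, -48, -48, -48, -48, -48, -48
Third differences: -144, -192, -240, -288, -336, -384, -432
Second differences: -146, -290, -482, -722, -1010, -1346, -1730
First differences: -48, -194, -484, -966, -1688, -2698, -4044
x: 9, -39, -233, -717, -1683, -3371, -6069

-6069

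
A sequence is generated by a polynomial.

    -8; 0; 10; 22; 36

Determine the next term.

Δ: 8, 10, 12, 14
Δ²: 2, 2, 2
The second differences are constant (2).
14 + 2 = 16;  36 + 16 = 52

52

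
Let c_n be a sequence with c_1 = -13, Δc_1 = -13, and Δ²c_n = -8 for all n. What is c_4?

-76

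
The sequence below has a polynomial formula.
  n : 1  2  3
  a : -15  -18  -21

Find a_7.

D1: -3, -3
The first differences are constant (-3).
-21 − 3 = -24
-24 − 3 = -27
-27 − 3 = -30
-30 − 3 = -33

-33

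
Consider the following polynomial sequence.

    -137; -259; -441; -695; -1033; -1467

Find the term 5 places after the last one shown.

Δ: -122 , -182 , -254 , -338 , -434
Δ²: -60 , -72 , -84 , -96
Δ³: -12 , -12 , -12
Constant third difference = -12, so extend:
-96 − 12 = -108;  -434 − 108 = -542;  -1467 − 542 = -2009
-108 − 12 = -120;  -542 − 120 = -662;  -2009 − 662 = -2671
-120 − 12 = -132;  -662 − 132 = -794;  -2671 − 794 = -3465
-132 − 12 = -144;  -794 − 144 = -938;  -3465 − 938 = -4403
-144 − 12 = -156;  -938 − 156 = -1094;  -4403 − 1094 = -5497

-5497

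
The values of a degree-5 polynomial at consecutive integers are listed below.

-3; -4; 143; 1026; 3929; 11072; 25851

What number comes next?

Δ: -1, 147, 883, 2903, 7143, 14779
Δ²: 148, 736, 2020, 4240, 7636
Δ³: 588, 1284, 2220, 3396
Δ⁴: 696, 936, 1176
Δ⁵: 240, 240
Fifth differences constant at 240.
1176 + 240 = 1416;  3396 + 1416 = 4812;  7636 + 4812 = 12448;  14779 + 12448 = 27227;  25851 + 27227 = 53078

53078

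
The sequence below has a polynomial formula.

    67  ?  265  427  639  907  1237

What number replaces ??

Using the last 5 terms:
D1: 162  212  268  330
D2: 50  56  62
D3: 6  6
Constant third difference = 6.
Extend backward: 50 − 6 = 44;  162 − 44 = 118;  265 − 118 = 147

147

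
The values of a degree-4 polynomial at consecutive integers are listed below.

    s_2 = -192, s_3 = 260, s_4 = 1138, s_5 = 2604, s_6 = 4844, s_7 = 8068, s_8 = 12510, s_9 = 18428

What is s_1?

D1: 452  878  1466  2240  3224  4442  5918
D2: 426  588  774  984  1218  1476
D3: 162  186  210  234  258
D4: 24  24  24  24
The fourth differences are constant at 24.
Work back: 162 − 24 = 138;  426 − 138 = 288;  452 − 288 = 164;  -192 − 164 = -356

-356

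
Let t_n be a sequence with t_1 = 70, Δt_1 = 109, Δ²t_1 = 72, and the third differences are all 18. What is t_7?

Build the table forward from the leading diagonal:
Δ³: 18  18  18  18  18  18  18
Δ²: 72  90  108  126  144  162  180
Δ: 109  181  271  379  505  649  811
t: 70  179  360  631  1010  1515  2164

2164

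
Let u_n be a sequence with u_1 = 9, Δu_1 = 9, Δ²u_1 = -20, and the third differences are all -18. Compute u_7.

-597

Build the table forward from the leading diagonal:
D3: -18, -18, -18, -18, -18, -18, -18
D2: -20, -38, -56, -74, -92, -110, -128
D1: 9, -11, -49, -105, -179, -271, -381
u: 9, 18, 7, -42, -147, -326, -597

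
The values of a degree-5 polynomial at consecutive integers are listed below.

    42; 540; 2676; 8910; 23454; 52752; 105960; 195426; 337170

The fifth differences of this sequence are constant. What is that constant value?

Δ: 498, 2136, 6234, 14544, 29298, 53208, 89466, 141744
Δ²: 1638, 4098, 8310, 14754, 23910, 36258, 52278
Δ³: 2460, 4212, 6444, 9156, 12348, 16020
Δ⁴: 1752, 2232, 2712, 3192, 3672
Δ⁵: 480, 480, 480, 480

480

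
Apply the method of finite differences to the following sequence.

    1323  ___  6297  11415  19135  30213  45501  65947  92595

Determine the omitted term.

Using the last 7 terms:
D1: 5118, 7720, 11078, 15288, 20446, 26648
D2: 2602, 3358, 4210, 5158, 6202
D3: 756, 852, 948, 1044
D4: 96, 96, 96
Constant fourth difference = 96.
Extend backward: 756 − 96 = 660;  2602 − 660 = 1942;  5118 − 1942 = 3176;  6297 − 3176 = 3121

3121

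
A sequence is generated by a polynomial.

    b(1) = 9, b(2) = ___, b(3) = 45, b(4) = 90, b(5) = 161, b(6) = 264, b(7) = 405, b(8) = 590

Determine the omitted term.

20

Using the last 6 terms:
First differences: 45, 71, 103, 141, 185
Second differences: 26, 32, 38, 44
Third differences: 6, 6, 6
Constant third difference = 6.
Extend backward: 26 − 6 = 20;  45 − 20 = 25;  45 − 25 = 20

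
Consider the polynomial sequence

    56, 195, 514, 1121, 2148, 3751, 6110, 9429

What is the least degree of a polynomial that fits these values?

First differences: 139, 319, 607, 1027, 1603, 2359, 3319
Second differences: 180, 288, 420, 576, 756, 960
Third differences: 108, 132, 156, 180, 204
Fourth differences: 24, 24, 24, 24
The fourth differences are constant, so the polynomial has degree 4.

4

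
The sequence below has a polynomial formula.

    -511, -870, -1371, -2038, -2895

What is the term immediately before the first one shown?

-270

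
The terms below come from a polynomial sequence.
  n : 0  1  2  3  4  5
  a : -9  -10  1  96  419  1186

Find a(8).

9391

Δ: -1, 11, 95, 323, 767
Δ²: 12, 84, 228, 444
Δ³: 72, 144, 216
Δ⁴: 72, 72
Constant fourth difference = 72, so extend:
216 + 72 = 288;  444 + 288 = 732;  767 + 732 = 1499;  1186 + 1499 = 2685
288 + 72 = 360;  732 + 360 = 1092;  1499 + 1092 = 2591;  2685 + 2591 = 5276
360 + 72 = 432;  1092 + 432 = 1524;  2591 + 1524 = 4115;  5276 + 4115 = 9391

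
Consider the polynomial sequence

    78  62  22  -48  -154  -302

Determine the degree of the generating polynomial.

3

D1: -16, -40, -70, -106, -148
D2: -24, -30, -36, -42
D3: -6, -6, -6
The third differences are constant, so the polynomial has degree 3.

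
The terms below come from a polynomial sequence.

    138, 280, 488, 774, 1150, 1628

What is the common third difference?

12

Δ: 142, 208, 286, 376, 478
Δ²: 66, 78, 90, 102
Δ³: 12, 12, 12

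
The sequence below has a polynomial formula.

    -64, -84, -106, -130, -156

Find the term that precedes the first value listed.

-20, -22, -24, -26
-2, -2, -2
The second differences are constant at -2.
Work back: -20 + 2 = -18;  -64 + 18 = -46

-46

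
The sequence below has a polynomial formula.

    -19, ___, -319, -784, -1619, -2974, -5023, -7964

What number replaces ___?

Using the last 6 terms:
Δ: -465  -835  -1355  -2049  -2941
Δ²: -370  -520  -694  -892
Δ³: -150  -174  -198
Δ⁴: -24  -24
Constant fourth difference = -24.
Extend backward: -150 + 24 = -126;  -370 + 126 = -244;  -465 + 244 = -221;  -319 + 221 = -98

-98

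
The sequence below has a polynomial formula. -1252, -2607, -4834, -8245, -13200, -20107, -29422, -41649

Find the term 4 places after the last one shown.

First differences: -1355 , -2227 , -3411 , -4955 , -6907 , -9315 , -12227
Second differences: -872 , -1184 , -1544 , -1952 , -2408 , -2912
Third differences: -312 , -360 , -408 , -456 , -504
Fourth differences: -48 , -48 , -48 , -48
Fourth differences constant at -48.
-504 − 48 = -552;  -2912 − 552 = -3464;  -12227 − 3464 = -15691;  -41649 − 15691 = -57340
-552 − 48 = -600;  -3464 − 600 = -4064;  -15691 − 4064 = -19755;  -57340 − 19755 = -77095
-600 − 48 = -648;  -4064 − 648 = -4712;  -19755 − 4712 = -24467;  -77095 − 24467 = -101562
-648 − 48 = -696;  -4712 − 696 = -5408;  -24467 − 5408 = -29875;  -101562 − 29875 = -131437

-131437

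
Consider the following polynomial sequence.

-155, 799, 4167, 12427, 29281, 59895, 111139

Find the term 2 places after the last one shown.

312957

Δ: 954  3368  8260  16854  30614  51244
Δ²: 2414  4892  8594  13760  20630
Δ³: 2478  3702  5166  6870
Δ⁴: 1224  1464  1704
Δ⁵: 240  240
Fifth differences constant at 240.
1704 + 240 = 1944;  6870 + 1944 = 8814;  20630 + 8814 = 29444;  51244 + 29444 = 80688;  111139 + 80688 = 191827
1944 + 240 = 2184;  8814 + 2184 = 10998;  29444 + 10998 = 40442;  80688 + 40442 = 121130;  191827 + 121130 = 312957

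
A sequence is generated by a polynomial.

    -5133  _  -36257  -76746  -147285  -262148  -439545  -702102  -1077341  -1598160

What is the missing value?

-15000

Using the last 8 terms:
Δ: -40489, -70539, -114863, -177397, -262557, -375239, -520819
Δ²: -30050, -44324, -62534, -85160, -112682, -145580
Δ³: -14274, -18210, -22626, -27522, -32898
Δ⁴: -3936, -4416, -4896, -5376
Δ⁵: -480, -480, -480
Constant fifth difference = -480.
Extend backward: -3936 + 480 = -3456;  -14274 + 3456 = -10818;  -30050 + 10818 = -19232;  -40489 + 19232 = -21257;  -36257 + 21257 = -15000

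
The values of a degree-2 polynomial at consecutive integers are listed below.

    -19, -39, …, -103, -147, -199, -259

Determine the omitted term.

-67

Using the last 4 terms:
Δ: -44, -52, -60
Δ²: -8, -8
Constant second difference = -8.
Extend backward: -44 + 8 = -36;  -103 + 36 = -67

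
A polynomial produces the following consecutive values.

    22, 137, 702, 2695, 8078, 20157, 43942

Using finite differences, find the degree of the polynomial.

Δ: 115, 565, 1993, 5383, 12079, 23785
Δ²: 450, 1428, 3390, 6696, 11706
Δ³: 978, 1962, 3306, 5010
Δ⁴: 984, 1344, 1704
Δ⁵: 360, 360
The fifth differences are constant, so the polynomial has degree 5.

5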